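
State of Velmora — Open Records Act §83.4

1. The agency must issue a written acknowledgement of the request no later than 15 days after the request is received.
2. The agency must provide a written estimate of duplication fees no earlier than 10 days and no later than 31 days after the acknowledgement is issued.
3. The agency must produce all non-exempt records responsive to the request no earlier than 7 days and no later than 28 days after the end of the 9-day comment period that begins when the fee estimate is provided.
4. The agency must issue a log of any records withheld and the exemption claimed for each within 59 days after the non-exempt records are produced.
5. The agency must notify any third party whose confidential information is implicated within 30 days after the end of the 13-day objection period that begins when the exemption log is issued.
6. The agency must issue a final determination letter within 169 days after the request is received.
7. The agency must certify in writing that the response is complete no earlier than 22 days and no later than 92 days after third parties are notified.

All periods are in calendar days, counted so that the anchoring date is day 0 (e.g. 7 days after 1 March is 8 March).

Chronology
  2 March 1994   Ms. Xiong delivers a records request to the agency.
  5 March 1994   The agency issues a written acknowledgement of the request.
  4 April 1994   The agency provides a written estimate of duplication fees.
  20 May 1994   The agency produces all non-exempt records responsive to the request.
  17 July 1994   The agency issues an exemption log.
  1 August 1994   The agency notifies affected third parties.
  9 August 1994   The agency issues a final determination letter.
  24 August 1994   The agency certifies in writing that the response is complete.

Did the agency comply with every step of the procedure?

Step 1: 15 days after 2 March 1994 (when the request is received) is 17 March 1994; done 5 March 1994 — timely.
Step 2: the window is 10–31 days after 5 March 1994 (when the acknowledgement is issued), so 15 March 1994 through 5 April 1994; done 4 April 1994 — within the window.
Step 3: the window is 7–28 days after 13 April 1994 (end of the 9-day comment period, which began when the fee estimate is provided on 4 April 1994), so 20 April 1994 through 11 May 1994; 20 May 1994 is 9 days past the end of the window.

No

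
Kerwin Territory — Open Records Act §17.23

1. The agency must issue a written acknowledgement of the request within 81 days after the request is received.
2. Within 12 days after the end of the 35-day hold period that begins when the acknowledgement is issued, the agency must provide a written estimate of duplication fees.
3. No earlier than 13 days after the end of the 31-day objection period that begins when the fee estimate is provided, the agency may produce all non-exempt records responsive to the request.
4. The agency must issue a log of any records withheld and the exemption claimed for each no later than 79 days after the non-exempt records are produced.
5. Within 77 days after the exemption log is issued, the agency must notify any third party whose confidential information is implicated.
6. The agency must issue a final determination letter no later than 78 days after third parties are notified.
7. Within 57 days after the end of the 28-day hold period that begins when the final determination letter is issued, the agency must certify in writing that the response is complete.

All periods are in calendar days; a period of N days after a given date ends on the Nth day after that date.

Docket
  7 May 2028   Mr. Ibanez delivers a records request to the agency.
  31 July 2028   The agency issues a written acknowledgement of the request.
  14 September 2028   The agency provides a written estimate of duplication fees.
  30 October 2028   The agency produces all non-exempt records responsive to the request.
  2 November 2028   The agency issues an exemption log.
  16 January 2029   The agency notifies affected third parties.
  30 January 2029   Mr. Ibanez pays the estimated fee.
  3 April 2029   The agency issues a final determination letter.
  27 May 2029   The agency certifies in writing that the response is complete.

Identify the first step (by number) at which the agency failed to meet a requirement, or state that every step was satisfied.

Step 1

Step 1 — counting 81 days from 7 May 2028 (when the request is received) gives a deadline of 27 July 2028; done 31 July 2028 — 4 days late.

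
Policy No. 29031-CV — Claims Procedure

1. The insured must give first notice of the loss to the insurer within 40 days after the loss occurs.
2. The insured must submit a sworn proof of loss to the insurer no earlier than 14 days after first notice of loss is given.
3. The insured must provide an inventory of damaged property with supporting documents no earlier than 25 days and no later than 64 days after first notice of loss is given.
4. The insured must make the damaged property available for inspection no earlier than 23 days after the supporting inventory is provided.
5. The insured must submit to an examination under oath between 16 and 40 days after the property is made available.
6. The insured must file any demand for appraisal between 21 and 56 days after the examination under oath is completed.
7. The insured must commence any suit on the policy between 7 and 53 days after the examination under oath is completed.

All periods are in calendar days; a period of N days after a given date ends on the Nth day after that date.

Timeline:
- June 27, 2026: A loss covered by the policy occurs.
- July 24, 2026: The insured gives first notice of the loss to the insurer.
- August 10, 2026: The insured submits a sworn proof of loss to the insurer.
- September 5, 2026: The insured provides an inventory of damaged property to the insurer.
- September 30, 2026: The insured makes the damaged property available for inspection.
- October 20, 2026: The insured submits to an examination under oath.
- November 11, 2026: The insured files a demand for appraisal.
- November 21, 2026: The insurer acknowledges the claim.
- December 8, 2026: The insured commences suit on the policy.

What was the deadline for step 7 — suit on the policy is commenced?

Step 7 runs from October 20, 2026, when the examination under oath is completed. The window is 7–53 days after October 20, 2026; it closes on December 12, 2026.

December 12, 2026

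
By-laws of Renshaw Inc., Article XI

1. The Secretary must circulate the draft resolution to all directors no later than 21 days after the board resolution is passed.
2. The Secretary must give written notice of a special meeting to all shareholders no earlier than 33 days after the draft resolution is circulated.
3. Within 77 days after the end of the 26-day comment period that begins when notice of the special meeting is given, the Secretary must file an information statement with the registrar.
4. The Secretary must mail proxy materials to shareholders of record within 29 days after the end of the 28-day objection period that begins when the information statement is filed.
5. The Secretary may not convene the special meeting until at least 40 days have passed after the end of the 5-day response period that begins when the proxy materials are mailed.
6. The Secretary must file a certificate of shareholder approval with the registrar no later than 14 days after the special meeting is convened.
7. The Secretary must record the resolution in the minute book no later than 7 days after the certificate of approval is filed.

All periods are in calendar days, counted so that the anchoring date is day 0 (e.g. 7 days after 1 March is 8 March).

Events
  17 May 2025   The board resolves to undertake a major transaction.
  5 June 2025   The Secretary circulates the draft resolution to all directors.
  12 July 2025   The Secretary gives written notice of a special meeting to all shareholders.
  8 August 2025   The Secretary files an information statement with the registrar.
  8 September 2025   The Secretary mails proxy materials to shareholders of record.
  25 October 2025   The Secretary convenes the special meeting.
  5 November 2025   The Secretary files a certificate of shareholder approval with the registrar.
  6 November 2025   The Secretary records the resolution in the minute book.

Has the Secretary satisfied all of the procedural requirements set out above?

Yes

Step 1 — counting 21 days from 17 May 2025 (when the board resolution is passed) gives a deadline of 7 June 2025; 5 June 2025 is within that limit.
Step 2 — must wait 33 days from 5 June 2025 (when the draft resolution is circulated), so not before 8 July 2025; 12 July 2025 is on or after that date.
Step 3 — counting 77 days from 7 August 2025 (end of the 26-day comment period, which began when notice of the special meeting is given on 12 July 2025) gives a deadline of 23 October 2025; 8 August 2025 is within that limit.
Step 4 — counting 29 days from 5 September 2025 (end of the 28-day objection period, which began when the information statement is filed on 8 August 2025) gives a deadline of 4 October 2025; 8 September 2025 is within that limit.
Step 5 — must wait 40 days from 13 September 2025 (end of the 5-day response period, which began when the proxy materials are mailed on 8 September 2025), so not before 23 October 2025; done 25 October 2025 — permitted.
Step 6 — counting 14 days from 25 October 2025 (when the special meeting is convened) gives a deadline of 8 November 2025; done 5 November 2025 — timely.
Step 7 — counting 7 days from 5 November 2025 (when the certificate of approval is filed) gives a deadline of 12 November 2025; done 6 November 2025 — timely.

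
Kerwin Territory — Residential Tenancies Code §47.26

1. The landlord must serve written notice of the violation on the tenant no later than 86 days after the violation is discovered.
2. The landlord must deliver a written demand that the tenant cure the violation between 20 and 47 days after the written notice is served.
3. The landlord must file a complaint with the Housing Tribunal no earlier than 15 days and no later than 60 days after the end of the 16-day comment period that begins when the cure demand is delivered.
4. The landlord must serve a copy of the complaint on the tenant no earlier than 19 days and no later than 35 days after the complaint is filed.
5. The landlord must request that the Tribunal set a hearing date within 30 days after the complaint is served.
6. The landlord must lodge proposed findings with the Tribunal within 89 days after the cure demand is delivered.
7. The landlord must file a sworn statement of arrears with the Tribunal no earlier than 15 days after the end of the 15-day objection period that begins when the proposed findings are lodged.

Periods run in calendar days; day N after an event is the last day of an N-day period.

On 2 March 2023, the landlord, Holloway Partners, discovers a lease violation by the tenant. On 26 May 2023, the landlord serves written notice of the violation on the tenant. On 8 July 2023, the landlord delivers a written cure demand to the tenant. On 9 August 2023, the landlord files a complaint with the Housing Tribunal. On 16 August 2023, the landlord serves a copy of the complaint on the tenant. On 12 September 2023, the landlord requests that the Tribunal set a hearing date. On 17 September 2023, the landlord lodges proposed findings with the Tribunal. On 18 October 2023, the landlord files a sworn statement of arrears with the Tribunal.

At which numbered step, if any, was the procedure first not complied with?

Step 4

(1) due by 2 March 2023 + 86 days = 27 May 2023; 26 May 2023 is within that limit.
(2) the permitted window runs from 26 May 2023 + 20 = 15 June 2023 to 26 May 2023 + 47 = 12 July 2023; done 8 July 2023, which is between those dates.
(3) the permitted window runs from 24 July 2023 + 15 = 8 August 2023 to 24 July 2023 + 60 = 22 September 2023; 9 August 2023 falls inside that range.
(4) the permitted window runs from 9 August 2023 + 19 = 28 August 2023 to 9 August 2023 + 35 = 13 September 2023; done 16 August 2023 — 12 days before the window opened.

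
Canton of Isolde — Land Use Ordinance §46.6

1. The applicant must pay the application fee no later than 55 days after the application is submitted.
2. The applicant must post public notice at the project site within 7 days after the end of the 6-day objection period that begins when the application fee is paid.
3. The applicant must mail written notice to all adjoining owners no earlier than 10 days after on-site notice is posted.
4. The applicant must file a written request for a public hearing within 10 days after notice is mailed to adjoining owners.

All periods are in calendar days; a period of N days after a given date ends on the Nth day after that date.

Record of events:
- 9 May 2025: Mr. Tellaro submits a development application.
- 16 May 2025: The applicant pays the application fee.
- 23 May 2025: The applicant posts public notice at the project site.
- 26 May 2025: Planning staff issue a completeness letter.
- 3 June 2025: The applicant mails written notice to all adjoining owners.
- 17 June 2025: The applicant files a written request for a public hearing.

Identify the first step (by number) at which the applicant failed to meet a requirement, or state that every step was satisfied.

(1) due by 9 May 2025 + 55 days = 3 July 2025; done 16 May 2025 — timely.
(2) due by 22 May 2025 + 7 days = 29 May 2025; done 23 May 2025 — timely.
(3) permitted from 23 May 2025 + 10 days = 2 June 2025 onward; done 3 June 2025 — permitted.
(4) due by 3 June 2025 + 10 days = 13 June 2025; done 17 June 2025 — 4 days late.

Step 4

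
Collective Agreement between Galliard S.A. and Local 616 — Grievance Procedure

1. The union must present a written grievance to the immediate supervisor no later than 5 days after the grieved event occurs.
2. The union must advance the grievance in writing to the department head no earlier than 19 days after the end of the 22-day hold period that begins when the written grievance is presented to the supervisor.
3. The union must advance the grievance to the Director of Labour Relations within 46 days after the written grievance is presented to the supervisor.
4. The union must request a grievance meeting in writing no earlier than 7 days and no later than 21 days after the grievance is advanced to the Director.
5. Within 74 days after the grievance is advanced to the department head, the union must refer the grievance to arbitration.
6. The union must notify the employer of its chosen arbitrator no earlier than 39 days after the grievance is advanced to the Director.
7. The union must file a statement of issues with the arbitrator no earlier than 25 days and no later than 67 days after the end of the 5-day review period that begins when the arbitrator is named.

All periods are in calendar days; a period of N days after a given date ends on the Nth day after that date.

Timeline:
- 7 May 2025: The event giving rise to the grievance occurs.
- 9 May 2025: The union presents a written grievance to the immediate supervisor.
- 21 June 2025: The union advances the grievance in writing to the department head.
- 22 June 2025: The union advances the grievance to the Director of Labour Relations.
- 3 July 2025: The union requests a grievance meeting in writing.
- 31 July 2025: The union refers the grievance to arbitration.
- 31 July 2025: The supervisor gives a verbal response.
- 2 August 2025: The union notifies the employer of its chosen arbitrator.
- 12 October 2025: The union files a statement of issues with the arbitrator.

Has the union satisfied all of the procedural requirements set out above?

Step 1 — counting 5 days from 7 May 2025 (when the grieved event occurs) gives a deadline of 12 May 2025; 9 May 2025 is within that limit.
Step 2 — must wait 19 days from 31 May 2025 (end of the 22-day hold period, which began when the written grievance is presented to the supervisor on 9 May 2025), so not before 19 June 2025; done 21 June 2025, after the minimum wait.
Step 3 — counting 46 days from 9 May 2025 (when the written grievance is presented to the supervisor) gives a deadline of 24 June 2025; 22 June 2025 is within that limit.
Step 4 — 7 and 21 days from 22 June 2025 (when the grievance is advanced to the Director) are 29 June 2025 and 13 July 2025 respectively; 3 July 2025 falls inside that range.
Step 5 — counting 74 days from 21 June 2025 (when the grievance is advanced to the department head) gives a deadline of 3 September 2025; completed 31 July 2025, before the deadline.
Step 6 — must wait 39 days from 22 June 2025 (when the grievance is advanced to the Director), so not before 31 July 2025; 2 August 2025 is on or after that date.
Step 7 — 25 and 67 days from 7 August 2025 (end of the 5-day review period, which began when the arbitrator is named on 2 August 2025) are 1 September 2025 and 13 October 2025 respectively; done 12 October 2025, which is between those dates.

Yes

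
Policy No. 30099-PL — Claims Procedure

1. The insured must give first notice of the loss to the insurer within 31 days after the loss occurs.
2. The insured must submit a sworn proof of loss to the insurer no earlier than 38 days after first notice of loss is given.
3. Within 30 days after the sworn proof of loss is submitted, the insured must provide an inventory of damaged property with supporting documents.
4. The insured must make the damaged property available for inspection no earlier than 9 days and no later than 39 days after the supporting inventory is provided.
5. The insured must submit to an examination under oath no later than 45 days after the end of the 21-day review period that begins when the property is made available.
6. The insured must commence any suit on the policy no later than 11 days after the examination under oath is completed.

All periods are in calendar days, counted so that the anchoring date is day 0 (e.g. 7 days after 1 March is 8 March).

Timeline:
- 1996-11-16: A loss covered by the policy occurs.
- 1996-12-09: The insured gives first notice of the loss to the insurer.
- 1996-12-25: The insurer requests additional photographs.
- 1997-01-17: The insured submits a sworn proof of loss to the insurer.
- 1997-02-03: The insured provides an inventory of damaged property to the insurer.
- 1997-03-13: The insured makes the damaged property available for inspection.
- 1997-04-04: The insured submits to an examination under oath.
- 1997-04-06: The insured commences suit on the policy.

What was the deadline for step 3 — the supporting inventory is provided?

1997-02-16

Step 3 runs from 1997-01-17, when the sworn proof of loss is submitted. 30 days after 1997-01-17 is 1997-02-16.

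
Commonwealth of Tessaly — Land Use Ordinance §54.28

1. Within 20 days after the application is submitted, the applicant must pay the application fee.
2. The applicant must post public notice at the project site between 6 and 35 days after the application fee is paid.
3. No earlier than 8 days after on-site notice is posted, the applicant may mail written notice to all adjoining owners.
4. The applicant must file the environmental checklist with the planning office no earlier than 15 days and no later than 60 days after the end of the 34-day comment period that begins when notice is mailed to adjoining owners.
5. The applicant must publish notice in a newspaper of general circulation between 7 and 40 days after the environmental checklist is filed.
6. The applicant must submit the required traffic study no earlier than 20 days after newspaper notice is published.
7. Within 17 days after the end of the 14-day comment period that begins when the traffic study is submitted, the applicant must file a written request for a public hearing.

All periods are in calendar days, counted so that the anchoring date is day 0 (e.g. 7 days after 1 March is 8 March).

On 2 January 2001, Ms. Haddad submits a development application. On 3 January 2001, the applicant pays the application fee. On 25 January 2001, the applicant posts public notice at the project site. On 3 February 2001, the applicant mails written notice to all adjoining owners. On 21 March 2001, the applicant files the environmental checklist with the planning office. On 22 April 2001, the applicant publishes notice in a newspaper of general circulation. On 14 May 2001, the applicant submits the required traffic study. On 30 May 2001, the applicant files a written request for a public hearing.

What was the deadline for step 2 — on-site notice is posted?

Step 2 runs from 3 January 2001, when the application fee is paid. The window is 6–35 days after 3 January 2001; it closes on 7 February 2001.

7 February 2001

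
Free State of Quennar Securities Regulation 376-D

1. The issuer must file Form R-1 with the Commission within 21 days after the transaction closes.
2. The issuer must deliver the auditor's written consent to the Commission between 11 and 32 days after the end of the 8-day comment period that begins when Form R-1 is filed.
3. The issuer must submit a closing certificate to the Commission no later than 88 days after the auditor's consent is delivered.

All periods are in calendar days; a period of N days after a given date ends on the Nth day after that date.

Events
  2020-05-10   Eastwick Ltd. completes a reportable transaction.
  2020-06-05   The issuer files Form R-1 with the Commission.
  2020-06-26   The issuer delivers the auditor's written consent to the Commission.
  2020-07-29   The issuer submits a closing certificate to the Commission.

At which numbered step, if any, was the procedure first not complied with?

Step 1

Step 1 — counting 21 days from 2020-05-10 (when the transaction closes) gives a deadline of 2020-05-31; done 2020-06-05 — 5 days late.
Later steps need not be reached.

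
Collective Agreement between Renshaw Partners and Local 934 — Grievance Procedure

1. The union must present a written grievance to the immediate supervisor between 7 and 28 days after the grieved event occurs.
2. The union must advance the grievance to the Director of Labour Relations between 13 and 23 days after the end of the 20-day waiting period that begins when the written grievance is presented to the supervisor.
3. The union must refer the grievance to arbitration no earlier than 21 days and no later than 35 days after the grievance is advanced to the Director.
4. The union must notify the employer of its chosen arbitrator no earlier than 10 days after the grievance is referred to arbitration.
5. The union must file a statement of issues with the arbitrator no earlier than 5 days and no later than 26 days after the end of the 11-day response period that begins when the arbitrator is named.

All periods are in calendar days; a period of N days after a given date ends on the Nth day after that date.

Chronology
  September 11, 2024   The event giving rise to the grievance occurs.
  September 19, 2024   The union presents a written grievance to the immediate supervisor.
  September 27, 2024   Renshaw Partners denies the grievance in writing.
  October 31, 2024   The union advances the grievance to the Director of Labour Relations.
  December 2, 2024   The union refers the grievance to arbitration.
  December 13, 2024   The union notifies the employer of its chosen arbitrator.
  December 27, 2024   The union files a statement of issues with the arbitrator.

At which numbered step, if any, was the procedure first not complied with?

Step 1 — 7 and 28 days from September 11, 2024 (when the grieved event occurs) are September 18, 2024 and October 9, 2024 respectively; done September 19, 2024 — within the window.
Step 2 — 13 and 23 days from October 9, 2024 (end of the 20-day waiting period, which began when the written grievance is presented to the supervisor on September 19, 2024) are October 22, 2024 and November 1, 2024 respectively; done October 31, 2024, which is between those dates.
Step 3 — 21 and 35 days from October 31, 2024 (when the grievance is advanced to the Director) are November 21, 2024 and December 5, 2024 respectively; done December 2, 2024 — within the window.
Step 4 — must wait 10 days from December 2, 2024 (when the grievance is referred to arbitration), so not before December 12, 2024; done December 13, 2024, after the minimum wait.
Step 5 — 5 and 26 days from December 24, 2024 (end of the 11-day response period, which began when the arbitrator is named on December 13, 2024) are December 29, 2024 and January 19, 2025 respectively; done December 27, 2024 — 2 days before the window opened.
No need to go further; step 5 was not satisfied.

Step 5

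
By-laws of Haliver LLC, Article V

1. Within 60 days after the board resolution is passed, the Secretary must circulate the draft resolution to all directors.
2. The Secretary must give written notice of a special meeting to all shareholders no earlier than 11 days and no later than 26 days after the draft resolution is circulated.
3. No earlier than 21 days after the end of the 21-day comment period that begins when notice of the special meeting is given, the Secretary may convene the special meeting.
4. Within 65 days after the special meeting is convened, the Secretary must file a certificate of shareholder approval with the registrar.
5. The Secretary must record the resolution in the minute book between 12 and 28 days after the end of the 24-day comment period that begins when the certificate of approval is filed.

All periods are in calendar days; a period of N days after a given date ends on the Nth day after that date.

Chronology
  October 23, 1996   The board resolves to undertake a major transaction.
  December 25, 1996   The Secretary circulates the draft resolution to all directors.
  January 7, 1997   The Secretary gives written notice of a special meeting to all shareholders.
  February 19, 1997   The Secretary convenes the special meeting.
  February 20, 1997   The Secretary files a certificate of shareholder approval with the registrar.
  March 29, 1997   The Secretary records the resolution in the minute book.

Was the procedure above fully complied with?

(1) due by October 23, 1996 + 60 days = December 22, 1996; December 25, 1996 misses that deadline by 3 days.

No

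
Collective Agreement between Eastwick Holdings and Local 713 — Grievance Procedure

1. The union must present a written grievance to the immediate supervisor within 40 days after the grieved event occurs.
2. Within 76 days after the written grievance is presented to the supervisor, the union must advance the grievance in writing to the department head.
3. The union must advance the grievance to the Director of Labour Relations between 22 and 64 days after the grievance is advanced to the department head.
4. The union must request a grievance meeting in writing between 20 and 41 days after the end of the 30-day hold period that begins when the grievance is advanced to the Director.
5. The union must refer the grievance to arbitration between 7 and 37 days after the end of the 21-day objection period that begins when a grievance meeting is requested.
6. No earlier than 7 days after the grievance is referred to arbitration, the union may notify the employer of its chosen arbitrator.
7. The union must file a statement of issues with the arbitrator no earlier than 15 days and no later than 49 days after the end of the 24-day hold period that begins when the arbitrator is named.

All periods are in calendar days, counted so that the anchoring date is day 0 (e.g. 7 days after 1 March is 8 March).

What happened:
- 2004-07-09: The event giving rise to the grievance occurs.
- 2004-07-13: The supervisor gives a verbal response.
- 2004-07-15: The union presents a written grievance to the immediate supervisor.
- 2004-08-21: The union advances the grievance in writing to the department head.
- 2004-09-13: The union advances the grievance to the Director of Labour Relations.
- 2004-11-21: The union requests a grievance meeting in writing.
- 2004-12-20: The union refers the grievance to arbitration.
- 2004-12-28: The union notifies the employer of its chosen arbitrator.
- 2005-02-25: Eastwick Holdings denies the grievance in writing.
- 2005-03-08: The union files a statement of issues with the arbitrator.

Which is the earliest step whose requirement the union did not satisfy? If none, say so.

(1) due by 2004-07-09 + 40 days = 2004-08-18; done 2004-07-15 — timely.
(2) due by 2004-07-15 + 76 days = 2004-09-29; completed 2004-08-21, before the deadline.
(3) the permitted window runs from 2004-08-21 + 22 = 2004-09-12 to 2004-08-21 + 64 = 2004-10-24; done 2004-09-13, which is between those dates.
(4) the permitted window runs from 2004-10-13 + 20 = 2004-11-02 to 2004-10-13 + 41 = 2004-11-23; done 2004-11-21 — within the window.
(5) the permitted window runs from 2004-12-12 + 7 = 2004-12-19 to 2004-12-12 + 37 = 2005-01-18; 2004-12-20 falls inside that range.
(6) permitted from 2004-12-20 + 7 days = 2004-12-27 onward; done 2004-12-28 — permitted.
(7) the permitted window runs from 2005-01-21 + 15 = 2005-02-05 to 2005-01-21 + 49 = 2005-03-11; done 2005-03-08 — within the window.

None — every step was satisfied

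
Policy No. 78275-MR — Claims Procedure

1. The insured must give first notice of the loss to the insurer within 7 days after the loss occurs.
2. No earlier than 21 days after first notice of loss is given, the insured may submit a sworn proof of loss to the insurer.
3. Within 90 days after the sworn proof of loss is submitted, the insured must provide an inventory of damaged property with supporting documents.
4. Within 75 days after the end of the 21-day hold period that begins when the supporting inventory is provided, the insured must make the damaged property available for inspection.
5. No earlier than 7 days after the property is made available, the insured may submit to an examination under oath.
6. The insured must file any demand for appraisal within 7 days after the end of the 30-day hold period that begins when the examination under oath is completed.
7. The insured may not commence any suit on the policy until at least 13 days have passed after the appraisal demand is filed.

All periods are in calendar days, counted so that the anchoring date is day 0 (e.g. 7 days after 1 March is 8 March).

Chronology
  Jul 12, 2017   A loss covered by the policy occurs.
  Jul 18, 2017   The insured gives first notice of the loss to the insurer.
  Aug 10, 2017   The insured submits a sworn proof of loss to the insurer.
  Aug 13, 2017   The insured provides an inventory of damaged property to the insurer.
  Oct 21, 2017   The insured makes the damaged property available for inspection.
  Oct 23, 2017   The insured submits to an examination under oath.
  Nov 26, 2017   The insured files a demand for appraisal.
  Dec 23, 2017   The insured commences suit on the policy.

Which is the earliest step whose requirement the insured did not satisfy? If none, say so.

Step 1: 7 days after Jul 12, 2017 (when the loss occurs) is Jul 19, 2017; done Jul 18, 2017 — timely.
Step 2: the earliest permitted date is 21 days after Jul 18, 2017 (when first notice of loss is given), i.e. Aug 8, 2017; done Aug 10, 2017, after the minimum wait.
Step 3: 90 days after Aug 10, 2017 (when the sworn proof of loss is submitted) is Nov 8, 2017; Aug 13, 2017 is within that limit.
Step 4: 75 days after Sep 3, 2017 (end of the 21-day hold period, which began when the supporting inventory is provided on Aug 13, 2017) is Nov 17, 2017; done Oct 21, 2017 — timely.
Step 5: the earliest permitted date is 7 days after Oct 21, 2017 (when the property is made available), i.e. Oct 28, 2017; Oct 23, 2017 is 5 days before the earliest permitted date.
Later steps need not be reached.

Step 5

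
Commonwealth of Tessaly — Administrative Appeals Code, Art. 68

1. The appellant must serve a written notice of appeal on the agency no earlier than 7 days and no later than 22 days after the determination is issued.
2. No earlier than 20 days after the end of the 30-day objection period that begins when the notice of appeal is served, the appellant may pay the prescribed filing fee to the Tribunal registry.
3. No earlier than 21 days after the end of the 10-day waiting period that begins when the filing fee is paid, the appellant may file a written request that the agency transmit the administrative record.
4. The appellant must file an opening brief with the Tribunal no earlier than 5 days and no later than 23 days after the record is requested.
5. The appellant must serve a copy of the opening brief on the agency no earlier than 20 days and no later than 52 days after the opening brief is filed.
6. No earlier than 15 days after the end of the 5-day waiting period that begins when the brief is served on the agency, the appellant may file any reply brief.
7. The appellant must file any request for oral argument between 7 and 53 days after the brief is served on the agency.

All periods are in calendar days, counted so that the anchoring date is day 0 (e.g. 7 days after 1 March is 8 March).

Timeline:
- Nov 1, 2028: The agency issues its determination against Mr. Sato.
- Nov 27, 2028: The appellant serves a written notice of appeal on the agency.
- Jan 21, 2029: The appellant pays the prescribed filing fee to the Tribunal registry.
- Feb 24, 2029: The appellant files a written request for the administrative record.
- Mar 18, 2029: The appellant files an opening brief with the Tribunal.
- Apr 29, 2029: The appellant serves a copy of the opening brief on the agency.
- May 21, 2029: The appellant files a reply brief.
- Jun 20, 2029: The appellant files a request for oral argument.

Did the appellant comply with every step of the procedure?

No

(1) the permitted window runs from Nov 1, 2028 + 7 = Nov 8, 2028 to Nov 1, 2028 + 22 = Nov 23, 2028; Nov 27, 2028 is 4 days past the end of the window.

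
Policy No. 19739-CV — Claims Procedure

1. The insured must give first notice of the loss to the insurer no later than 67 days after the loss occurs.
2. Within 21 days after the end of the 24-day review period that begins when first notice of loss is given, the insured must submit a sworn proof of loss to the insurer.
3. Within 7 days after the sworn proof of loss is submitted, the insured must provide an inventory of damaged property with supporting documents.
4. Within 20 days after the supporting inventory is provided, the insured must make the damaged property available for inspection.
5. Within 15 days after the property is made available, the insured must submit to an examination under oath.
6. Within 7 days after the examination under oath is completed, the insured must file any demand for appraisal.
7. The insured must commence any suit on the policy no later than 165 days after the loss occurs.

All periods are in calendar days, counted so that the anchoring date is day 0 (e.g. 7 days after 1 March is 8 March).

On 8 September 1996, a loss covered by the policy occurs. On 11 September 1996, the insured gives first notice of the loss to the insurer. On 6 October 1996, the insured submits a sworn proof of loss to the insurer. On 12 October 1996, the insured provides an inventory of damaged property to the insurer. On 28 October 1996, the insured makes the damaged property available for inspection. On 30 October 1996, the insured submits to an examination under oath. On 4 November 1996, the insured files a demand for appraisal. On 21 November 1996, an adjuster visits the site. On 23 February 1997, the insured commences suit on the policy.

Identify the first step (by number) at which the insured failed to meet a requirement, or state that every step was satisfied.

Step 7

(1) due by 8 September 1996 + 67 days = 14 November 1996; 11 September 1996 is within that limit.
(2) due by 5 October 1996 + 21 days = 26 October 1996; done 6 October 1996 — timely.
(3) due by 6 October 1996 + 7 days = 13 October 1996; 12 October 1996 is within that limit.
(4) due by 12 October 1996 + 20 days = 1 November 1996; completed 28 October 1996, before the deadline.
(5) due by 28 October 1996 + 15 days = 12 November 1996; 30 October 1996 is within that limit.
(6) due by 30 October 1996 + 7 days = 6 November 1996; done 4 November 1996 — timely.
(7) due by 8 September 1996 + 165 days = 20 February 1997; not done until 23 February 1997, 3 days after the deadline.
The procedure was therefore not followed at step 7.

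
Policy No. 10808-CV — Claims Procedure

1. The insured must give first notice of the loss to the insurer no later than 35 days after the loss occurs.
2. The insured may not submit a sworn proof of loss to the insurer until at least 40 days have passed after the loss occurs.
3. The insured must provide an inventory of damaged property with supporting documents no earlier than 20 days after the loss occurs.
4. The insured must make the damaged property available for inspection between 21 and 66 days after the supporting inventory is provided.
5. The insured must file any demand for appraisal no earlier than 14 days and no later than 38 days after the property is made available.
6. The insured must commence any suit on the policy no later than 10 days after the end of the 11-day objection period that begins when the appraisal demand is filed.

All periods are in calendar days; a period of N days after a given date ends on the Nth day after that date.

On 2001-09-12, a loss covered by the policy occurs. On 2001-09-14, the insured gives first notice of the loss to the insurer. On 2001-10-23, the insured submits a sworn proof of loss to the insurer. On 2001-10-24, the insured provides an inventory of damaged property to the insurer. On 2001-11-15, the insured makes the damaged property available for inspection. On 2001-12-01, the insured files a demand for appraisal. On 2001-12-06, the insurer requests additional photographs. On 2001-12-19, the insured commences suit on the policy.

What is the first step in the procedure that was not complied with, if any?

None — every step was satisfied

(1) due by 2001-09-12 + 35 days = 2001-10-17; completed 2001-09-14, before the deadline.
(2) permitted from 2001-09-12 + 40 days = 2001-10-22 onward; done 2001-10-23, after the minimum wait.
(3) permitted from 2001-09-12 + 20 days = 2001-10-02 onward; done 2001-10-24, after the minimum wait.
(4) the permitted window runs from 2001-10-24 + 21 = 2001-11-14 to 2001-10-24 + 66 = 2001-12-29; done 2001-11-15 — within the window.
(5) the permitted window runs from 2001-11-15 + 14 = 2001-11-29 to 2001-11-15 + 38 = 2001-12-23; done 2001-12-01, which is between those dates.
(6) due by 2001-12-12 + 10 days = 2001-12-22; done 2001-12-19 — timely.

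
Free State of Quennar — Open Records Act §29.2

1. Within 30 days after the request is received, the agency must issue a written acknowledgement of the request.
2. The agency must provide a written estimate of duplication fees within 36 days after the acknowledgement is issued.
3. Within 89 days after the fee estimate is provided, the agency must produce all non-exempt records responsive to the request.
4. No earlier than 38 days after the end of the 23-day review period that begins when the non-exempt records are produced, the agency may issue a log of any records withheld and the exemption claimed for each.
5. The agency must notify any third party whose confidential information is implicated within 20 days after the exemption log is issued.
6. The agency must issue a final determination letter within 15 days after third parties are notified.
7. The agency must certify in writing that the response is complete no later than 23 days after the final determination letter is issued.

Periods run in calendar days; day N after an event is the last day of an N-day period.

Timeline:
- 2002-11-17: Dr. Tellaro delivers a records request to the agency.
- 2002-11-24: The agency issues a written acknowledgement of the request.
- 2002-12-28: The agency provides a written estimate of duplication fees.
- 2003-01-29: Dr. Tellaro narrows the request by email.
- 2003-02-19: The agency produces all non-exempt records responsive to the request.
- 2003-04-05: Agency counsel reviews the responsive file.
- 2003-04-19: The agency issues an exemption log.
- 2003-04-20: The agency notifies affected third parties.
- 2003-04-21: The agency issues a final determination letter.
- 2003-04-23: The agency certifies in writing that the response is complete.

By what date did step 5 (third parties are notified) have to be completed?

2003-05-09

Step 5 runs from 2003-04-19, when the exemption log is issued. 20 days after 2003-04-19 is 2003-05-09.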